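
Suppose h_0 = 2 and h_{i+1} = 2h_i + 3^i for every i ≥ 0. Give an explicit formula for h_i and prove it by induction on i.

Claim: h_i = 2^i + 3^i.

Base case: h_0 = 2, and 2^0 + 3^0 = 1 + 1 = 2.
Assume h_r = 2^r + 3^r for some r ≥ 0.
Then h_{r+1} = 2h_r + 3^r = 2·(2^r + 3^r) + 3^r = 2^{r+1} + 2·3^r + 3^r = 2^{r+1} + 3·3^r = 2^{r+1} + 3^{r+1}.
Hence h_i = 2^i + 3^i for every i ≥ 0, by induction.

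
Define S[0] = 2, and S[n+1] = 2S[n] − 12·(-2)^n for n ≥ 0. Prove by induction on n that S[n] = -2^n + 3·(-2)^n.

Base case: S[0] = 2, and -2^0 + 3·(-2)^0 = -1 + 3 = 2.
Assume S[j] = -2^j + 3·(-2)^j for some j ≥ 0.
Then S[j+1] = 2S[j] − 12·(-2)^j = 2·(-2^j + 3·(-2)^j) − 12·(-2)^j = -2^{j+1} + 6·(-2)^j − 12·(-2)^j = -2^{j+1} − 6·(-2)^j = -2^{j+1} + 3·(-2)^{j+1}.
Hence S[n] = -2^n + 3·(-2)^n for every n ≥ 0, by induction.

S[n] = -2^n + 3·(-2)^n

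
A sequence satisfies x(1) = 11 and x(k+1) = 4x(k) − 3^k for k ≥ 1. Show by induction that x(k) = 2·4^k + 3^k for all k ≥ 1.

Base case: x(1) = 11, and 2·4^1 + 3^1 = 8 + 3 = 11.
Assume x(r) = 2·4^r + 3^r for some r ≥ 1.
Then x(r+1) = 4x(r) − 3^r = 4·(2·4^r + 3^r) − 3^r = 2·4^{r+1} + 4·3^r − 3^r = 2·4^{r+1} + 3·3^r = 2·4^{r+1} + 3^{r+1}.
By induction, x(k) = 2·4^k + 3^k for all k ≥ 1.

x(k) = 2·4^k + 3^k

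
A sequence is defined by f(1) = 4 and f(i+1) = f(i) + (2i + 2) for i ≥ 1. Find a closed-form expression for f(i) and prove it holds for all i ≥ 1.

Claim: f(i) = i^2 + i + 2.

Base case: f(1) = 4, and 1^2 + 1 + 2 = 4.
Assume f(r) = r^2 + r + 2.
Then f(r+1) = f(r) + (2r + 2) = (r^2 + r + 2) + (2r + 2) = r^2 + 3r + 4,
and (r+1)^2 + (r+1) + 2 = r^2 + 3r + 4.
By induction, f(i) = i^2 + i + 2 for all i ≥ 1.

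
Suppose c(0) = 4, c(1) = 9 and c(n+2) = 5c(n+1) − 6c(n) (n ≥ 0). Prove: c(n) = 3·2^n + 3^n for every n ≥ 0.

Base cases: c(0) = 4 and 3·2^0 + 3^0 = 4; c(1) = 9 and 3·2^1 + 3^1 = 9.
Assume c(j) = 3·2^j + 3^j for all 0 ≤ j ≤ m, where m ≥ 1.
Then c(m+1) = 5c(m) − 6c(m−1) = 5·(3·2^m + 3^m) − 6·(3·2^{m−1} + 3^{m−1}) = 3·(5·2 − 6)2^{m−1} + (5·3 − 6)3^{m−1} = 12·2^{m−1} + 9·3^{m−1} = 3·2^{m+1} + 3^{m+1}.
This completes the inductive step, so c(n) = 3·2^n + 3^n for all n ≥ 0.

c(n) = 3·2^n + 3^n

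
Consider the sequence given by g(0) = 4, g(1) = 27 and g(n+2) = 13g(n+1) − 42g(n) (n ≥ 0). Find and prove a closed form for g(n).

Claim: g(n) = 3·7^n + 6^n.

Base cases: g(0) = 4 and 3·7^0 + 6^0 = 4; g(1) = 27 and 3·7^1 + 6^1 = 27.
Assume g(j) = 3·7^j + 6^j for all 0 ≤ j ≤ k, where k ≥ 1.
Then g(k+1) = 13g(k) − 42g(k−1) = 13·(3·7^k + 6^k) − 42·(3·7^{k−1} + 6^{k−1}) = 3·(13·7 − 42)7^{k−1} + (13·6 − 42)6^{k−1} = 147·7^{k−1} + 36·6^{k−1} = 3·7^{k+1} + 6^{k+1}.
This completes the inductive step, so g(n) = 3·7^n + 6^n for all n ≥ 0.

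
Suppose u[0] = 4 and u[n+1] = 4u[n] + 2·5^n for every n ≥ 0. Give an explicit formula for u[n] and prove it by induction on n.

Claim: u[n] = 2·4^n + 2·5^n.

Base case: u[0] = 4, and 2·4^0 + 2·5^0 = 2 + 2 = 4.
Assume u[r] = 2·4^r + 2·5^r for some r ≥ 0.
Then u[r+1] = 4u[r] + 2·5^r = 4·(2·4^r + 2·5^r) + 2·5^r = 2·4^{r+1} + 8·5^r + 2·5^r = 2·4^{r+1} + 10·5^r = 2·4^{r+1} + 2·5^{r+1}.
This completes the inductive step, so u[n] = 2·4^n + 2·5^n for all n ≥ 0.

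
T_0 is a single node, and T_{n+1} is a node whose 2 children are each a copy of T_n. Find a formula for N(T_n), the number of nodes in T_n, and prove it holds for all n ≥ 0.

Claim: N(T_n) = 2^{n+1} − 1.

Base case: N(T_0) = 1, and 2^{0+1} − 1 = 1.
Assume N(T_m) = 2^{m+1} − 1.
Then N(T_{m+1}) = 1 + 2N(T_m) = 1 + 2(2^{m+1} − 1) = 2^{m+2} − 2 + 1 = 2^{m+2} − 1.
So the formula holds for m+1, and by induction N(T_n) = 2^{n+1} − 1 for all n ≥ 0.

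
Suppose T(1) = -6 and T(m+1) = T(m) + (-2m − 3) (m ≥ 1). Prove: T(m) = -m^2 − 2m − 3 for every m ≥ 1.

Base case: T(1) = -6, and -1^2 − 2·1 − 3 = -6.
Assume T(r) = -r^2 − 2r − 3.
Then T(r+1) = T(r) + (-2r − 3) = (-r^2 − 2r − 3) + (-2r − 3) = -r^2 − 4r − 6,
and -(r+1)^2 − 2·(r+1) − 3 = -r^2 − 4r − 6.
This completes the inductive step, so T(m) = -m^2 − 2m − 3 for all m ≥ 1.

T(m) = -m^2 − 2m − 3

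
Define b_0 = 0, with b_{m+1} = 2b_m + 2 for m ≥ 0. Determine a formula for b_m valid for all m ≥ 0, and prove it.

Claim: b_m = 2^{m+1} − 2.

Base case: b_0 = 0, and 2^{0+1} − 2 = 2 − 2 = 0.
Assume b_j = 2^{j+1} − 2 for some j ≥ 0.
Then b_{j+1} = 2b_j + 2 = 2·(2^{j+1} − 2) + 2 = 2^{j+2} − 4 + 2 = 2^{j+2} − 2.
So the formula holds for j+1, and by induction b_m = 2^{m+1} − 2 for all m ≥ 0.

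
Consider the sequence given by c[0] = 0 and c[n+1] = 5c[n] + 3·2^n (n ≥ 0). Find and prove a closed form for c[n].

Claim: c[n] = 5^n − 2^n.

Base case: c[0] = 0, and 5^0 − 2^0 = 1 − 1 = 0.
Assume c[r] = 5^r − 2^r for some r ≥ 0.
Then c[r+1] = 5c[r] + 3·2^r = 5·(5^r − 2^r) + 3·2^r = 5^{r+1} − 5·2^r + 3·2^r = 5^{r+1} − 2·2^r = 5^{r+1} − 2^{r+1}.
By induction, c[n] = 5^n − 2^n for all n ≥ 0.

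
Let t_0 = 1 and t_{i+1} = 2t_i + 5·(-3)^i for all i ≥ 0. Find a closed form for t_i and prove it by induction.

Claim: t_i = 2·2^i − (-3)^i.

Base case: t_0 = 1, and 2·2^0 − (-3)^0 = 2 − 1 = 1.
Assume t_k = 2·2^k − (-3)^k for some k ≥ 0.
Then t_{k+1} = 2t_k + 5·(-3)^k = 2·(2·2^k − (-3)^k) + 5·(-3)^k = 2·2^{k+1} − 2·(-3)^k + 5·(-3)^k = 2·2^{k+1} + 3·(-3)^k = 2·2^{k+1} − (-3)^{k+1}.
By induction, t_i = 2·2^i − (-3)^i for all i ≥ 0.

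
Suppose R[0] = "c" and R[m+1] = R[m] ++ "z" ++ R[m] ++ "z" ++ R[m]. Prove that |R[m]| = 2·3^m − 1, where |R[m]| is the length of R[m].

Base case: |R[0]| = 1, and 2·3^0 − 1 = 1.
Assume |R[r]| = 2·3^r − 1.
Then |R[r+1]| = 3|R[r]| + 2 = 3(2·3^r − 1) + 2 = 2·3^{r+1} − 3 + 2 = 2·3^{r+1} − 1.
Hence |R[m]| = 2·3^m − 1 for every m ≥ 0, by induction.

|R[m]| = 2·3^m − 1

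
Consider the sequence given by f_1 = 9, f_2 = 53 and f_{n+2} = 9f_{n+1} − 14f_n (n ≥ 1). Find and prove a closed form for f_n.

Claim: f_n = 7^n + 2^n.

Base cases: f_1 = 9 and 7^1 + 2^1 = 9; f_2 = 53 and 7^2 + 2^2 = 53.
Assume f_j = 7^j + 2^j for all 1 ≤ j ≤ k, where k ≥ 2.
Then f_{k+1} = 9f_k − 14f_{k−1} = 9·(7^k + 2^k) − 14·(7^{k−1} + 2^{k−1}) = (9·7 − 14)7^{k−1} + (9·2 − 14)2^{k−1} = 49·7^{k−1} + 4·2^{k−1} = 7^{k+1} + 2^{k+1}.
This completes the inductive step, so f_n = 7^n + 2^n for all n ≥ 1.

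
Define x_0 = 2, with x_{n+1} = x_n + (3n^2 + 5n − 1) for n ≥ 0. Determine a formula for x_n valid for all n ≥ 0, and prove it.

Claim: x_n = n^3 + n^2 − 3n + 2.

Base case: x_0 = 2, and 0^3 + 0^2 − 3·0 + 2 = 2.
Assume x_j = j^3 + j^2 − 3j + 2.
Then x_{j+1} = x_j + (3j^2 + 5j − 1) = (j^3 + j^2 − 3j + 2) + (3j^2 + 5j − 1) = j^3 + 4j^2 + 2j + 1,
and (j+1)^3 + (j+1)^2 − 3·(j+1) + 2 = j^3 + 4j^2 + 2j + 1.
This completes the inductive step, so x_n = n^3 + n^2 − 3n + 2 for all n ≥ 0.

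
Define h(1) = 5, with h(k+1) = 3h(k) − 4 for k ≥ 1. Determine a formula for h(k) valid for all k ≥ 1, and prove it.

Claim: h(k) = 3^k + 2.

Base case: h(1) = 5, and 3^1 + 2 = 3 + 2 = 5.
Assume h(j) = 3^j + 2 for some j ≥ 1.
Then h(j+1) = 3h(j) − 4 = 3·(3^j + 2) − 4 = 3^{j+1} + 6 − 4 = 3^{j+1} + 2.
This completes the inductive step, so h(k) = 3^k + 2 for all k ≥ 1.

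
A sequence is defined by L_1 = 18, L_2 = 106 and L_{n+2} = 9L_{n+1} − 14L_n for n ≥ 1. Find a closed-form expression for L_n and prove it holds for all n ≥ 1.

Claim: L_n = 2·2^n + 2·7^n.

Base cases: L_1 = 18 and 2·2^1 + 2·7^1 = 18; L_2 = 106 and 2·2^2 + 2·7^2 = 106.
Assume L_j = 2·2^j + 2·7^j for all 1 ≤ j ≤ m, where m ≥ 2.
Then L_{m+1} = 9L_m − 14L_{m−1} = 9·(2·2^m + 2·7^m) − 14·(2·2^{m−1} + 2·7^{m−1}) = 2·(9·2 − 14)2^{m−1} + 2·(9·7 − 14)7^{m−1} = 8·2^{m−1} + 98·7^{m−1} = 2·2^{m+1} + 2·7^{m+1}.
Hence L_n = 2·2^n + 2·7^n for every n ≥ 1, by strong induction.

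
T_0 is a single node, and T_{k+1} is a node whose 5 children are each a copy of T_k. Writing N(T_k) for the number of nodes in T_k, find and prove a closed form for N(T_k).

Claim: N(T_k) = (5^{k+1} − 1)/4.

Base case: N(T_0) = 1, and (5^{0+1} − 1)/4 = 1.
Assume N(T_m) = (5^{m+1} − 1)/4.
Then N(T_{m+1}) = 1 + 5N(T_m) = 1 + 5·(5^{m+1} − 1)/4 = 1 + (5^{m+2} − 5)/4 = (4 + 5^{m+2} − 5)/4 = (5^{m+2} − 1)/4.
So the formula holds for m+1, and by induction N(T_k) = (5^{k+1} − 1)/4 for all k ≥ 0.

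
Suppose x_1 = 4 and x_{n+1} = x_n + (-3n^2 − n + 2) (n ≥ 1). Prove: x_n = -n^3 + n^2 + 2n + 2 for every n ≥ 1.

Base case: x_1 = 4, and -1^3 + 1^2 + 2·1 + 2 = 4.
Assume x_k = -k^3 + k^2 + 2k + 2.
Then x_{k+1} = x_k + (-3k^2 − k + 2) = (-k^3 + k^2 + 2k + 2) + (-3k^2 − k + 2) = -k^3 − 2k^2 + k + 4,
and -(k+1)^3 + (k+1)^2 + 2·(k+1) + 2 = -k^3 − 2k^2 + k + 4.
This completes the inductive step, so x_n = -n^3 + n^2 + 2n + 2 for all n ≥ 1.

x_n = -n^3 + n^2 + 2n + 2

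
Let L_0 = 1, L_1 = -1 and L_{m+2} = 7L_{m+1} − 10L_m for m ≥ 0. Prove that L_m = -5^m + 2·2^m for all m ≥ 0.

Base cases: L_0 = 1 and -5^0 + 2·2^0 = 1; L_1 = -1 and -5^1 + 2·2^1 = -1.
Assume L_i = -5^i + 2·2^i for all 0 ≤ i ≤ j, where j ≥ 1.
Then L_{j+1} = 7L_j − 10L_{j−1} = 7·(-5^j + 2·2^j) − 10·(-5^{j−1} + 2·2^{j−1}) = -(7·5 − 10)5^{j−1} + 2·(7·2 − 10)2^{j−1} = -25·5^{j−1} + 8·2^{j−1} = -5^{j+1} + 2·2^{j+1}.
Hence L_m = -5^m + 2·2^m for every m ≥ 0, by strong induction.

L_m = -5^m + 2·2^m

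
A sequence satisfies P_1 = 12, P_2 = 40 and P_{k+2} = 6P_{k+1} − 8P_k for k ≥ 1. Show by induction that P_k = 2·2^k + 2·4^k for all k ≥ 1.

Base cases: P_1 = 12 and 2·2^1 + 2·4^1 = 12; P_2 = 40 and 2·2^2 + 2·4^2 = 40.
Assume P_j = 2·2^j + 2·4^j for all 1 ≤ j ≤ r, where r ≥ 2.
Then P_{r+1} = 6P_r − 8P_{r−1} = 6·(2·2^r + 2·4^r) − 8·(2·2^{r−1} + 2·4^{r−1}) = 2·(6·2 − 8)2^{r−1} + 2·(6·4 − 8)4^{r−1} = 8·2^{r−1} + 32·4^{r−1} = 2·2^{r+1} + 2·4^{r+1}.
Hence P_k = 2·2^k + 2·4^k for every k ≥ 1, by strong induction.

P_k = 2·2^k + 2·4^k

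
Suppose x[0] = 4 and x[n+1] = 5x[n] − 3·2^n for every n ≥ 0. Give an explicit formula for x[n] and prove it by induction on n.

Claim: x[n] = 3·5^n + 2^n.

Base case: x[0] = 4, and 3·5^0 + 2^0 = 3 + 1 = 4.
Assume x[k] = 3·5^k + 2^k for some k ≥ 0.
Then x[k+1] = 5x[k] − 3·2^k = 5·(3·5^k + 2^k) − 3·2^k = 3·5^{k+1} + 5·2^k − 3·2^k = 3·5^{k+1} + 2·2^k = 3·5^{k+1} + 2^{k+1}.
Hence x[n] = 3·5^n + 2^n for every n ≥ 0, by induction.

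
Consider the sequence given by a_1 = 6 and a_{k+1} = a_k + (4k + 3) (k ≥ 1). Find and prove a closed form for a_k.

Claim: a_k = 2k^2 + k + 3.

Base case: a_1 = 6, and 2·1^2 + 1 + 3 = 6.
Assume a_r = 2r^2 + r + 3.
Then a_{r+1} = a_r + (4r + 3) = (2r^2 + r + 3) + (4r + 3) = 2r^2 + 5r + 6,
and 2·(r+1)^2 + (r+1) + 3 = 2r^2 + 5r + 6.
Hence a_k = 2k^2 + k + 3 for every k ≥ 1, by induction.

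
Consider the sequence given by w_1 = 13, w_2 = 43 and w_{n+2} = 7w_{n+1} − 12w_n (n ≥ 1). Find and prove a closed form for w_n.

Claim: w_n = 3·3^n + 4^n.

Base cases: w_1 = 13 and 3·3^1 + 4^1 = 13; w_2 = 43 and 3·3^2 + 4^2 = 43.
Assume w_i = 3·3^i + 4^i for all 1 ≤ i ≤ j, where j ≥ 2.
Then w_{j+1} = 7w_j − 12w_{j−1} = 7·(3·3^j + 4^j) − 12·(3·3^{j−1} + 4^{j−1}) = 3·(7·3 − 12)3^{j−1} + (7·4 − 12)4^{j−1} = 27·3^{j−1} + 16·4^{j−1} = 3·3^{j+1} + 4^{j+1}.
By strong induction, w_n = 3·3^n + 4^n for all n ≥ 1.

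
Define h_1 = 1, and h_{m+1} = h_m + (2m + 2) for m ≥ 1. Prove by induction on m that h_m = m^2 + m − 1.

Base case: h_1 = 1, and 1^2 + 1 − 1 = 1.
Assume h_k = k^2 + k − 1.
Then h_{k+1} = h_k + (2k + 2) = (k^2 + k − 1) + (2k + 2) = k^2 + 3k + 1,
and (k+1)^2 + (k+1) − 1 = k^2 + 3k + 1.
Hence h_m = m^2 + m − 1 for every m ≥ 1, by induction.

h_m = m^2 + m − 1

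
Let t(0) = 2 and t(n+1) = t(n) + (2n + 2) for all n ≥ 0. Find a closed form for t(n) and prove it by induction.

Claim: t(n) = n^2 + n + 2.

Base case: t(0) = 2, and 0^2 + 0 + 2 = 2.
Assume t(r) = r^2 + r + 2.
Then t(r+1) = t(r) + (2r + 2) = (r^2 + r + 2) + (2r + 2) = r^2 + 3r + 4,
and (r+1)^2 + (r+1) + 2 = r^2 + 3r + 4.
By induction, t(n) = n^2 + n + 2 for all n ≥ 0.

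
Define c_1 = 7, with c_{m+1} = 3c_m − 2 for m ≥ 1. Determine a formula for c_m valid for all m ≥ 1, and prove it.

Claim: c_m = 2·3^m + 1.

Base case: c_1 = 7, and 2·3^1 + 1 = 6 + 1 = 7.
Assume c_r = 2·3^r + 1 for some r ≥ 1.
Then c_{r+1} = 3c_r − 2 = 3·(2·3^r + 1) − 2 = 6·3^r + 3 − 2 = 2·3^{r+1} + 1.
Hence c_m = 2·3^m + 1 for every m ≥ 1, by induction.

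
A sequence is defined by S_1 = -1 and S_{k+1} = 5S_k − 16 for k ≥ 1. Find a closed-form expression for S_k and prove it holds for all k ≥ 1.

Claim: S_k = -5^k + 4.

Base case: S_1 = -1, and -5^1 + 4 = -5 + 4 = -1.
Assume S_m = -5^m + 4 for some m ≥ 1.
Then S_{m+1} = 5S_m − 16 = 5·(-5^m + 4) − 16 = -5^{m+1} + 20 − 16 = -5^{m+1} + 4.
So the formula holds for m+1, and by induction S_k = -5^k + 4 for all k ≥ 1.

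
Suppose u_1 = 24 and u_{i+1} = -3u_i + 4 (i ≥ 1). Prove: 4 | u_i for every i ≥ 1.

Base case: u_1 = 24 = 4·6, so 4 | u_1.
Assume 4 | u_j, so u_j = 4t for some integer t.
Then u_{j+1} = -3u_j + 4 = -3·(4t) + 4 = 4(-3t + 1), so 4 | u_{j+1}.
So the property holds for j+1, and by induction 4 | u_i for all i ≥ 1.

4 | u_i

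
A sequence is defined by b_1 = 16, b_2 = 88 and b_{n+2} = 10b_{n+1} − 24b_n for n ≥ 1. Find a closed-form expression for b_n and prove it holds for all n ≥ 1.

Claim: b_n = 2·6^n + 4^n.

Base cases: b_1 = 16 and 2·6^1 + 4^1 = 16; b_2 = 88 and 2·6^2 + 4^2 = 88.
Assume b_j = 2·6^j + 4^j for all 1 ≤ j ≤ k, where k ≥ 2.
Then b_{k+1} = 10b_k − 24b_{k−1} = 10·(2·6^k + 4^k) − 24·(2·6^{k−1} + 4^{k−1}) = 2·(10·6 − 24)6^{k−1} + (10·4 − 24)4^{k−1} = 72·6^{k−1} + 16·4^{k−1} = 2·6^{k+1} + 4^{k+1}.
Hence b_n = 2·6^n + 4^n for every n ≥ 1, by strong induction.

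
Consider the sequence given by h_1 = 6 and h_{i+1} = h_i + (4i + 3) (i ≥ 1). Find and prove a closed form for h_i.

Claim: h_i = 2i^2 + i + 3.

Base case: h_1 = 6, and 2·1^2 + 1 + 3 = 6.
Assume h_j = 2j^2 + j + 3.
Then h_{j+1} = h_j + (4j + 3) = (2j^2 + j + 3) + (4j + 3) = 2j^2 + 5j + 6,
and 2·(j+1)^2 + (j+1) + 3 = 2j^2 + 5j + 6.
By induction, h_i = 2i^2 + i + 3 for all i ≥ 1.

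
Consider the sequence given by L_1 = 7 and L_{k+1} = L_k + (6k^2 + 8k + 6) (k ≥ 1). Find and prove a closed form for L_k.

Claim: L_k = 2k^3 + k^2 + 3k + 1.

Base case: L_1 = 7, and 2·1^3 + 1^2 + 3·1 + 1 = 7.
Assume L_j = 2j^3 + j^2 + 3j + 1.
Then L_{j+1} = L_j + (6j^2 + 8j + 6) = (2j^3 + j^2 + 3j + 1) + (6j^2 + 8j + 6) = 2j^3 + 7j^2 + 11j + 7,
and 2·(j+1)^3 + (j+1)^2 + 3·(j+1) + 1 = 2j^3 + 7j^2 + 11j + 7.
By induction, L_k = 2k^3 + k^2 + 3k + 1 for all k ≥ 1.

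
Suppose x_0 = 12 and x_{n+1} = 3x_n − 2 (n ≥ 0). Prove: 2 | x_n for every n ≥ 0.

Base case: x_0 = 12 = 2·6, so 2 | x_0.
Assume 2 | x_m, so x_m = 2t for some integer t.
Then x_{m+1} = 3x_m − 2 = 3·(2t) − 2 = 2(3t − 1), so 2 | x_{m+1}.
Hence 2 | x_n for every n ≥ 0, by induction.

2 | x_n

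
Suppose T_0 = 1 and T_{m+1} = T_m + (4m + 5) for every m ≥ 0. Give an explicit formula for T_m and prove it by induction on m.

Claim: T_m = 2m^2 + 3m + 1.

Base case: T_0 = 1, and 2·0^2 + 3·0 + 1 = 1.
Assume T_r = 2r^2 + 3r + 1.
Then T_{r+1} = T_r + (4r + 5) = (2r^2 + 3r + 1) + (4r + 5) = 2r^2 + 7r + 6,
and 2·(r+1)^2 + 3·(r+1) + 1 = 2r^2 + 7r + 6.
This completes the inductive step, so T_m = 2m^2 + 3m + 1 for all m ≥ 0.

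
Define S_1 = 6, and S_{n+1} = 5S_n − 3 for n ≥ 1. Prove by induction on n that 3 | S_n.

Base case: S_1 = 6 = 3·2, so 3 | S_1.
Assume 3 | S_j, so S_j = 3t for some integer t.
Then S_{j+1} = 5S_j − 3 = 5·(3t) − 3 = 3(5t − 1), so 3 | S_{j+1}.
This completes the inductive step, so 3 | S_n for all n ≥ 1.

3 | S_n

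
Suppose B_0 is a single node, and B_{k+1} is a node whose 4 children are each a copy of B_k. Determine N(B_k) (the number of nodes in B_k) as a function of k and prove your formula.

Claim: N(B_k) = (4^{k+1} − 1)/3.

Base case: N(B_0) = 1, and (4^{0+1} − 1)/3 = 1.
Assume N(B_j) = (4^{j+1} − 1)/3.
Then N(B_{j+1}) = 1 + 4N(B_j) = 1 + 4·(4^{j+1} − 1)/3 = 1 + (4^{j+2} − 4)/3 = (3 + 4^{j+2} − 4)/3 = (4^{j+2} − 1)/3.
Hence N(B_k) = (4^{k+1} − 1)/3 for every k ≥ 0, by induction.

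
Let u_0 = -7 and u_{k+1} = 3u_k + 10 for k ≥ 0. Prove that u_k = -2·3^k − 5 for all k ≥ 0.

Base case: u_0 = -7, and -2·3^0 − 5 = -2 − 5 = -7.
Assume u_m = -2·3^m − 5 for some m ≥ 0.
Then u_{m+1} = 3u_m + 10 = 3·(-2·3^m − 5) + 10 = -6·3^m − 15 + 10 = -2·3^{m+1} − 5.
Hence u_k = -2·3^k − 5 for every k ≥ 0, by induction.

u_k = -2·3^k − 5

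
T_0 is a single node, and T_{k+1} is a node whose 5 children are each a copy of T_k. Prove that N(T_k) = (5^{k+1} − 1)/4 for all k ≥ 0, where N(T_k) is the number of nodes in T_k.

Base case: N(T_0) = 1, and (5^{0+1} − 1)/4 = 1.
Assume N(T_m) = (5^{m+1} − 1)/4.
Then N(T_{m+1}) = 1 + 5N(T_m) = 1 + 5·(5^{m+1} − 1)/4 = 1 + (5^{m+2} − 5)/4 = (4 + 5^{m+2} − 5)/4 = (5^{m+2} − 1)/4.
Hence N(T_k) = (5^{k+1} − 1)/4 for every k ≥ 0, by induction.

N(T_k) = (5^{k+1} − 1)/4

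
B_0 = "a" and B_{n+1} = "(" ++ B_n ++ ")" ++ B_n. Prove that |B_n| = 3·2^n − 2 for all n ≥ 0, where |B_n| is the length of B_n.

Base case: |B_0| = 1, and 3·2^0 − 2 = 1.
Assume |B_r| = 3·2^r − 2.
Then |B_{r+1}| = 1 + |B_r| + 1 + |B_r| = 2|B_r| + 2 = 2(3·2^r − 2) + 2 = 3·2^{r+1} − 4 + 2 = 3·2^{r+1} − 2.
This completes the inductive step, so |B_n| = 3·2^n − 2 for all n ≥ 0.

|B_n| = 3·2^n − 2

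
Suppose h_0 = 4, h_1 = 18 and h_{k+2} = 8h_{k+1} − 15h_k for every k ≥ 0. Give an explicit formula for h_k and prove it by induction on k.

Claim: h_k = 3·5^k + 3^k.

Base cases: h_0 = 4 and 3·5^0 + 3^0 = 4; h_1 = 18 and 3·5^1 + 3^1 = 18.
Assume h_j = 3·5^j + 3^j for all 0 ≤ j ≤ r, where r ≥ 1.
Then h_{r+1} = 8h_r − 15h_{r−1} = 8·(3·5^r + 3^r) − 15·(3·5^{r−1} + 3^{r−1}) = 3·(8·5 − 15)5^{r−1} + (8·3 − 15)3^{r−1} = 75·5^{r−1} + 9·3^{r−1} = 3·5^{r+1} + 3^{r+1}.
By strong induction, h_k = 3·5^k + 3^k for all k ≥ 0.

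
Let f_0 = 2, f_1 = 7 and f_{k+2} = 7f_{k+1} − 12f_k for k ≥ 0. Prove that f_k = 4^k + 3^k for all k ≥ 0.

Base cases: f_0 = 2 and 4^0 + 3^0 = 2; f_1 = 7 and 4^1 + 3^1 = 7.
Assume f_j = 4^j + 3^j for all 0 ≤ j ≤ r, where r ≥ 1.
Then f_{r+1} = 7f_r − 12f_{r−1} = 7·(4^r + 3^r) − 12·(4^{r−1} + 3^{r−1}) = (7·4 − 12)4^{r−1} + (7·3 − 12)3^{r−1} = 16·4^{r−1} + 9·3^{r−1} = 4^{r+1} + 3^{r+1}.
So the formula holds for r+1, and by strong induction f_k = 4^k + 3^k for all k ≥ 0.

f_k = 4^k + 3^k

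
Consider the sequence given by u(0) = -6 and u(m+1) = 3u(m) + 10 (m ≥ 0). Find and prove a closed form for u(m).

Claim: u(m) = -3^m − 5.

Base case: u(0) = -6, and -3^0 − 5 = -1 − 5 = -6.
Assume u(k) = -3^k − 5 for some k ≥ 0.
Then u(k+1) = 3u(k) + 10 = 3·(-3^k − 5) + 10 = -3^{k+1} − 15 + 10 = -3^{k+1} − 5.
So the formula holds for k+1, and by induction u(m) = -3^m − 5 for all m ≥ 0.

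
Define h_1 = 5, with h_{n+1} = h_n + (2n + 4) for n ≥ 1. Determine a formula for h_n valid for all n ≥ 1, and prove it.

Claim: h_n = n^2 + 3n + 1.

Base case: h_1 = 5, and 1^2 + 3·1 + 1 = 5.
Assume h_j = j^2 + 3j + 1.
Then h_{j+1} = h_j + (2j + 4) = (j^2 + 3j + 1) + (2j + 4) = j^2 + 5j + 5,
and (j+1)^2 + 3·(j+1) + 1 = j^2 + 5j + 5.
Hence h_n = n^2 + 3n + 1 for every n ≥ 1, by induction.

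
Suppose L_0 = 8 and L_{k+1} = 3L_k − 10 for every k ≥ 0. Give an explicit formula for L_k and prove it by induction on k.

Claim: L_k = 3^{k+1} + 5.

Base case: L_0 = 8, and 3^{0+1} + 5 = 3 + 5 = 8.
Assume L_m = 3^{m+1} + 5 for some m ≥ 0.
Then L_{m+1} = 3L_m − 10 = 3·(3^{m+1} + 5) − 10 = 3^{m+2} + 15 − 10 = 3^{m+2} + 5.
By induction, L_k = 3^{k+1} + 5 for all k ≥ 0.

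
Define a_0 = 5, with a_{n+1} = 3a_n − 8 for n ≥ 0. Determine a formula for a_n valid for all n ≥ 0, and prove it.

Claim: a_n = 3^n + 4.

Base case: a_0 = 5, and 3^0 + 4 = 1 + 4 = 5.
Assume a_j = 3^j + 4 for some j ≥ 0.
Then a_{j+1} = 3a_j − 8 = 3·(3^j + 4) − 8 = 3^{j+1} + 12 − 8 = 3^{j+1} + 4.
This completes the inductive step, so a_n = 3^n + 4 for all n ≥ 0.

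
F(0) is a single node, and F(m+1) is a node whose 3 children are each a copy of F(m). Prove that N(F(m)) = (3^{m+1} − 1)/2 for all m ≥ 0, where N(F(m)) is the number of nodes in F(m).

Base case: N(F(0)) = 1, and (3^{0+1} − 1)/2 = 1.
Assume N(F(j)) = (3^{j+1} − 1)/2.
Then N(F(j+1)) = 1 + 3N(F(j)) = 1 + 3·(3^{j+1} − 1)/2 = 1 + (3^{j+2} − 3)/2 = (2 + 3^{j+2} − 3)/2 = (3^{j+2} − 1)/2.
Hence N(F(m)) = (3^{m+1} − 1)/2 for every m ≥ 0, by induction.

N(F(m)) = (3^{m+1} − 1)/2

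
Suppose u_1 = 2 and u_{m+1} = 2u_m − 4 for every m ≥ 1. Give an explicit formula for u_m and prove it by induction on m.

Claim: u_m = -2^m + 4.

Base case: u_1 = 2, and -2^1 + 4 = -2 + 4 = 2.
Assume u_k = -2^k + 4 for some k ≥ 1.
Then u_{k+1} = 2u_k − 4 = 2·(-2^k + 4) − 4 = -2^{k+1} + 8 − 4 = -2^{k+1} + 4.
This completes the inductive step, so u_m = -2^m + 4 for all m ≥ 1.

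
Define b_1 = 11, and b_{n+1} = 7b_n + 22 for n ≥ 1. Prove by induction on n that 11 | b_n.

Base case: b_1 = 11 = 11·1, so 11 | b_1.
Assume 11 | b_m, so b_m = 11t for some integer t.
Then b_{m+1} = 7b_m + 22 = 7·(11t) + 22 = 11(7t + 2), so 11 | b_{m+1}.
Hence 11 | b_n for every n ≥ 1, by induction.

11 | b_n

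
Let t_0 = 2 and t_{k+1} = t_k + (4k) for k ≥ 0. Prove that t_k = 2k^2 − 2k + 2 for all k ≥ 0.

Base case: t_0 = 2, and 2·0^2 − 2·0 + 2 = 2.
Assume t_m = 2m^2 − 2m + 2.
Then t_{m+1} = t_m + (4m) = (2m^2 − 2m + 2) + (4m) = 2m^2 + 2m + 2,
and 2·(m+1)^2 − 2·(m+1) + 2 = 2m^2 + 2m + 2.
Hence t_k = 2k^2 − 2k + 2 for every k ≥ 0, by induction.

t_k = 2k^2 − 2k + 2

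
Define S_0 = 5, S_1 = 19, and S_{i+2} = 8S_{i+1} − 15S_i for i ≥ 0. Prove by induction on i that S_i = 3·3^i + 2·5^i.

Base cases: S_0 = 5 and 3·3^0 + 2·5^0 = 5; S_1 = 19 and 3·3^1 + 2·5^1 = 19.
Assume S_j = 3·3^j + 2·5^j for all 0 ≤ j ≤ r, where r ≥ 1.
Then S_{r+1} = 8S_r − 15S_{r−1} = 8·(3·3^r + 2·5^r) − 15·(3·3^{r−1} + 2·5^{r−1}) = 3·(8·3 − 15)3^{r−1} + 2·(8·5 − 15)5^{r−1} = 27·3^{r−1} + 50·5^{r−1} = 3·3^{r+1} + 2·5^{r+1}.
Hence S_i = 3·3^i + 2·5^i for every i ≥ 0, by strong induction.

S_i = 3·3^i + 2·5^i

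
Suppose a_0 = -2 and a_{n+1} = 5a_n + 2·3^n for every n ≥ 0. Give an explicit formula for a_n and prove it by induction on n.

Claim: a_n = -5^n − 3^n.

Base case: a_0 = -2, and -5^0 − 3^0 = -1 − 1 = -2.
Assume a_k = -5^k − 3^k for some k ≥ 0.
Then a_{k+1} = 5a_k + 2·3^k = 5·(-5^k − 3^k) + 2·3^k = -5^{k+1} − 5·3^k + 2·3^k = -5^{k+1} − 3·3^k = -5^{k+1} − 3^{k+1}.
By induction, a_n = -5^n − 3^n for all n ≥ 0.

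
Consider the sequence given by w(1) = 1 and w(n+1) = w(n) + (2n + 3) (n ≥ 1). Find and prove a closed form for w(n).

Claim: w(n) = n^2 + 2n − 2.

Base case: w(1) = 1, and 1^2 + 2·1 − 2 = 1.
Assume w(j) = j^2 + 2j − 2.
Then w(j+1) = w(j) + (2j + 3) = (j^2 + 2j − 2) + (2j + 3) = j^2 + 4j + 1,
and (j+1)^2 + 2·(j+1) − 2 = j^2 + 4j + 1.
Hence w(n) = n^2 + 2n − 2 for every n ≥ 1, by induction.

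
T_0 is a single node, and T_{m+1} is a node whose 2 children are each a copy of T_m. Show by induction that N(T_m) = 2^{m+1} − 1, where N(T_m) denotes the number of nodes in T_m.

Base case: N(T_0) = 1, and 2^{0+1} − 1 = 1.
Assume N(T_r) = 2^{r+1} − 1.
Then N(T_{r+1}) = 1 + 2N(T_r) = 1 + 2(2^{r+1} − 1) = 2^{r+2} − 2 + 1 = 2^{r+2} − 1.
So the formula holds for r+1, and by induction N(T_m) = 2^{m+1} − 1 for all m ≥ 0.

N(T_m) = 2^{m+1} − 1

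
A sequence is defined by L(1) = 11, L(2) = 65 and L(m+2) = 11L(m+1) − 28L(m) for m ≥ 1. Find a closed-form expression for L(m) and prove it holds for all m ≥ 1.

Claim: L(m) = 4^m + 7^m.

Base cases: L(1) = 11 and 4^1 + 7^1 = 11; L(2) = 65 and 4^2 + 7^2 = 65.
Assume L(j) = 4^j + 7^j for all 1 ≤ j ≤ r, where r ≥ 2.
Then L(r+1) = 11L(r) − 28L(r−1) = 11·(4^r + 7^r) − 28·(4^{r−1} + 7^{r−1}) = (11·4 − 28)4^{r−1} + (11·7 − 28)7^{r−1} = 16·4^{r−1} + 49·7^{r−1} = 4^{r+1} + 7^{r+1}.
This completes the inductive step, so L(m) = 4^m + 7^m for all m ≥ 1.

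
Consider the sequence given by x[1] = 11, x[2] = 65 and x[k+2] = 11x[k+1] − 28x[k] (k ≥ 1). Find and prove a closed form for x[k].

Claim: x[k] = 4^k + 7^k.

Base cases: x[1] = 11 and 4^1 + 7^1 = 11; x[2] = 65 and 4^2 + 7^2 = 65.
Assume x[j] = 4^j + 7^j for all 1 ≤ j ≤ r, where r ≥ 2.
Then x[r+1] = 11x[r] − 28x[r−1] = 11·(4^r + 7^r) − 28·(4^{r−1} + 7^{r−1}) = (11·4 − 28)4^{r−1} + (11·7 − 28)7^{r−1} = 16·4^{r−1} + 49·7^{r−1} = 4^{r+1} + 7^{r+1}.
Hence x[k] = 4^k + 7^k for every k ≥ 1, by strong induction.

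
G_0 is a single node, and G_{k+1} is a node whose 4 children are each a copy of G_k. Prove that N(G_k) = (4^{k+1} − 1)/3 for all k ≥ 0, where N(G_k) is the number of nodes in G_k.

Base case: N(G_0) = 1, and (4^{0+1} − 1)/3 = 1.
Assume N(G_m) = (4^{m+1} − 1)/3.
Then N(G_{m+1}) = 1 + 4N(G_m) = 1 + 4·(4^{m+1} − 1)/3 = 1 + (4^{m+2} − 4)/3 = (3 + 4^{m+2} − 4)/3 = (4^{m+2} − 1)/3.
Hence N(G_k) = (4^{k+1} − 1)/3 for every k ≥ 0, by induction.

N(G_k) = (4^{k+1} − 1)/3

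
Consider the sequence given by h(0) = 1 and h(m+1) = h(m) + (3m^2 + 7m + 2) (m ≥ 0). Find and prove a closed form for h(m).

Claim: h(m) = m^3 + 2m^2 − m + 1.

Base case: h(0) = 1, and 0^3 + 2·0^2 − 0 + 1 = 1.
Assume h(k) = k^3 + 2k^2 − k + 1.
Then h(k+1) = h(k) + (3k^2 + 7k + 2) = (k^3 + 2k^2 − k + 1) + (3k^2 + 7k + 2) = k^3 + 5k^2 + 6k + 3,
and (k+1)^3 + 2·(k+1)^2 − (k+1) + 1 = k^3 + 5k^2 + 6k + 3.
By induction, h(m) = m^3 + 2m^2 − m + 1 for all m ≥ 0.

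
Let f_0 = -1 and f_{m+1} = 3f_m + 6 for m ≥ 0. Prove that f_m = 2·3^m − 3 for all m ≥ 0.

Base case: f_0 = -1, and 2·3^0 − 3 = 2 − 3 = -1.
Assume f_r = 2·3^r − 3 for some r ≥ 0.
Then f_{r+1} = 3f_r + 6 = 3·(2·3^r − 3) + 6 = 6·3^r − 9 + 6 = 2·3^{r+1} − 3.
This completes the inductive step, so f_m = 2·3^m − 3 for all m ≥ 0.

f_m = 2·3^m − 3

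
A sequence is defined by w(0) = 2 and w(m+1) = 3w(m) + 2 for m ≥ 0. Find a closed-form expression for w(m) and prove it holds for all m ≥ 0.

Claim: w(m) = 3^{m+1} − 1.

Base case: w(0) = 2, and 3^{0+1} − 1 = 3 − 1 = 2.
Assume w(k) = 3^{k+1} − 1 for some k ≥ 0.
Then w(k+1) = 3w(k) + 2 = 3·(3^{k+1} − 1) + 2 = 3^{k+2} − 3 + 2 = 3^{k+2} − 1.
This completes the inductive step, so w(m) = 3^{m+1} − 1 for all m ≥ 0.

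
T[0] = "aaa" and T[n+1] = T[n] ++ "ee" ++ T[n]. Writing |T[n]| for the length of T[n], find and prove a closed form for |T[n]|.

Claim: |T[n]| = 5·2^n − 2.

Base case: |T[0]| = 3, and 5·2^0 − 2 = 3.
Assume |T[r]| = 5·2^r − 2.
Then |T[r+1]| = |T[r]| + 2 + |T[r]| = 2|T[r]| + 2 = 2(5·2^r − 2) + 2 = 5·2^{r+1} − 4 + 2 = 5·2^{r+1} − 2.
Hence |T[n]| = 5·2^n − 2 for every n ≥ 0, by induction.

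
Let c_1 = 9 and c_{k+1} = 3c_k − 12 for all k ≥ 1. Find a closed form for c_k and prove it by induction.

Claim: c_k = 3^k + 6.

Base case: c_1 = 9, and 3^1 + 6 = 3 + 6 = 9.
Assume c_m = 3^m + 6 for some m ≥ 1.
Then c_{m+1} = 3c_m − 12 = 3·(3^m + 6) − 12 = 3^{m+1} + 18 − 12 = 3^{m+1} + 6.
Hence c_k = 3^k + 6 for every k ≥ 1, by induction.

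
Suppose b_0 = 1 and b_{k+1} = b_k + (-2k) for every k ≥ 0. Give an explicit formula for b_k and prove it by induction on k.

Claim: b_k = -k^2 + k + 1.

Base case: b_0 = 1, and -0^2 + 0 + 1 = 1.
Assume b_m = -m^2 + m + 1.
Then b_{m+1} = b_m + (-2m) = (-m^2 + m + 1) + (-2m) = -m^2 − m + 1,
and -(m+1)^2 + (m+1) + 1 = -m^2 − m + 1.
Hence b_k = -k^2 + k + 1 for every k ≥ 0, by induction.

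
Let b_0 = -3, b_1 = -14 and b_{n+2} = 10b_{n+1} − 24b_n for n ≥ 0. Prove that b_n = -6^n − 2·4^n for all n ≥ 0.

Base cases: b_0 = -3 and -6^0 − 2·4^0 = -3; b_1 = -14 and -6^1 − 2·4^1 = -14.
Assume b_j = -6^j − 2·4^j for all 0 ≤ j ≤ k, where k ≥ 1.
Then b_{k+1} = 10b_k − 24b_{k−1} = 10·(-6^k − 2·4^k) − 24·(-6^{k−1} − 2·4^{k−1}) = -(10·6 − 24)6^{k−1} − 2·(10·4 − 24)4^{k−1} = -36·6^{k−1} − 32·4^{k−1} = -6^{k+1} − 2·4^{k+1}.
Hence b_n = -6^n − 2·4^n for every n ≥ 0, by strong induction.

b_n = -6^n − 2·4^n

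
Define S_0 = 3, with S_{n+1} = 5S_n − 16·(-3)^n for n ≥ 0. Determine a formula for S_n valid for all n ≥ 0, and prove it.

Claim: S_n = 5^n + 2·(-3)^n.

Base case: S_0 = 3, and 5^0 + 2·(-3)^0 = 1 + 2 = 3.
Assume S_j = 5^j + 2·(-3)^j for some j ≥ 0.
Then S_{j+1} = 5S_j − 16·(-3)^j = 5·(5^j + 2·(-3)^j) − 16·(-3)^j = 5^{j+1} + 10·(-3)^j − 16·(-3)^j = 5^{j+1} − 6·(-3)^j = 5^{j+1} + 2·(-3)^{j+1}.
By induction, S_n = 5^n + 2·(-3)^n for all n ≥ 0.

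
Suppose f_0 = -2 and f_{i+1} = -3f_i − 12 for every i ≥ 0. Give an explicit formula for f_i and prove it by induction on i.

Claim: f_i = (-3)^i − 3.

Base case: f_0 = -2, and (-3)^0 − 3 = 1 − 3 = -2.
Assume f_m = (-3)^m − 3 for some m ≥ 0.
Then f_{m+1} = -3f_m − 12 = -3·((-3)^m − 3) − 12 = -3·(-3)^m + 9 − 12 = (-3)^{m+1} − 3.
Hence f_i = (-3)^i − 3 for every i ≥ 0, by induction.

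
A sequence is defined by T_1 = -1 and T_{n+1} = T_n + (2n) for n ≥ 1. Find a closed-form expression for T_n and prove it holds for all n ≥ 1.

Claim: T_n = n^2 − n − 1.

Base case: T_1 = -1, and 1^2 − 1 − 1 = -1.
Assume T_r = r^2 − r − 1.
Then T_{r+1} = T_r + (2r) = (r^2 − r − 1) + (2r) = r^2 + r − 1,
and (r+1)^2 − (r+1) − 1 = r^2 + r − 1.
This completes the inductive step, so T_n = n^2 − n − 1 for all n ≥ 1.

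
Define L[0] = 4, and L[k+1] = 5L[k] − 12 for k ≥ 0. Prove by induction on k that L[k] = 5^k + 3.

Base case: L[0] = 4, and 5^0 + 3 = 1 + 3 = 4.
Assume L[j] = 5^j + 3 for some j ≥ 0.
Then L[j+1] = 5L[j] − 12 = 5·(5^j + 3) − 12 = 5^{j+1} + 15 − 12 = 5^{j+1} + 3.
By induction, L[k] = 5^k + 3 for all k ≥ 0.

L[k] = 5^k + 3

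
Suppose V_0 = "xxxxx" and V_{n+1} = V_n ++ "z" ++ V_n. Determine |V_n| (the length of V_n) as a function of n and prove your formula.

Claim: |V_n| = 6·2^n − 1.

Base case: |V_0| = 5, and 6·2^0 − 1 = 5.
Assume |V_r| = 6·2^r − 1.
Then |V_{r+1}| = |V_r| + 1 + |V_r| = 2|V_r| + 1 = 2(6·2^r − 1) + 1 = 6·2^{r+1} − 2 + 1 = 6·2^{r+1} − 1.
By induction, |V_n| = 6·2^n − 1 for all n ≥ 0.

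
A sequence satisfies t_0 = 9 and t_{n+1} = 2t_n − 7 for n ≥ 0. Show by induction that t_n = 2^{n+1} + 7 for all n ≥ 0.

Base case: t_0 = 9, and 2^{0+1} + 7 = 2 + 7 = 9.
Assume t_k = 2^{k+1} + 7 for some k ≥ 0.
Then t_{k+1} = 2t_k − 7 = 2·(2^{k+1} + 7) − 7 = 2^{k+2} + 14 − 7 = 2^{k+2} + 7.
This completes the inductive step, so t_n = 2^{n+1} + 7 for all n ≥ 0.

t_n = 2^{n+1} + 7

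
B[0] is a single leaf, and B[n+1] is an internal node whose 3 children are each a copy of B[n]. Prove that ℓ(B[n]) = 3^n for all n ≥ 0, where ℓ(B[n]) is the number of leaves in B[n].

Base case: ℓ(B[0]) = 1, and 3^0 = 1.
Assume ℓ(B[r]) = 3^r.
Then ℓ(B[r+1]) = 3·ℓ(B[r]) = 3·3^r = 3^{r+1}.
Hence ℓ(B[n]) = 3^n for every n ≥ 0, by induction.

ℓ(B[n]) = 3^n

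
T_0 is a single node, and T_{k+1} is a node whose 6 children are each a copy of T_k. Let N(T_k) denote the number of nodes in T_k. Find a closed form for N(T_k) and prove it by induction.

Claim: N(T_k) = (6^{k+1} − 1)/5.

Base case: N(T_0) = 1, and (6^{0+1} − 1)/5 = 1.
Assume N(T_j) = (6^{j+1} − 1)/5.
Then N(T_{j+1}) = 1 + 6N(T_j) = 1 + 6·(6^{j+1} − 1)/5 = 1 + (6^{j+2} − 6)/5 = (5 + 6^{j+2} − 6)/5 = (6^{j+2} − 1)/5.
Hence N(T_k) = (6^{k+1} − 1)/5 for every k ≥ 0, by induction.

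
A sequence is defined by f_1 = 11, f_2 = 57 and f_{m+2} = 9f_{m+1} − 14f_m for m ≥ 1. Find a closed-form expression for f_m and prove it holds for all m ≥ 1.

Claim: f_m = 7^m + 2·2^m.

Base cases: f_1 = 11 and 7^1 + 2·2^1 = 11; f_2 = 57 and 7^2 + 2·2^2 = 57.
Assume f_j = 7^j + 2·2^j for all 1 ≤ j ≤ r, where r ≥ 2.
Then f_{r+1} = 9f_r − 14f_{r−1} = 9·(7^r + 2·2^r) − 14·(7^{r−1} + 2·2^{r−1}) = (9·7 − 14)7^{r−1} + 2·(9·2 − 14)2^{r−1} = 49·7^{r−1} + 8·2^{r−1} = 7^{r+1} + 2·2^{r+1}.
By strong induction, f_m = 7^m + 2·2^m for all m ≥ 1.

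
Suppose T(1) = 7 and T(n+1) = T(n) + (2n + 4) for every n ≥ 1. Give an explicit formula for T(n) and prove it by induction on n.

Claim: T(n) = n^2 + 3n + 3.

Base case: T(1) = 7, and 1^2 + 3·1 + 3 = 7.
Assume T(r) = r^2 + 3r + 3.
Then T(r+1) = T(r) + (2r + 4) = (r^2 + 3r + 3) + (2r + 4) = r^2 + 5r + 7,
and (r+1)^2 + 3·(r+1) + 3 = r^2 + 5r + 7.
By induction, T(n) = n^2 + 3n + 3 for all n ≥ 1.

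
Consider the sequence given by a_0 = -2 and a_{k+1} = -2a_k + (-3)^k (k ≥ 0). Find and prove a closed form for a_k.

Claim: a_k = -(-2)^k − (-3)^k.

Base case: a_0 = -2, and -(-2)^0 − (-3)^0 = -1 − 1 = -2.
Assume a_r = -(-2)^r − (-3)^r for some r ≥ 0.
Then a_{r+1} = -2a_r + (-3)^r = -2·(-(-2)^r − (-3)^r) + (-3)^r = -(-2)^{r+1} + 2·(-3)^r + (-3)^r = -(-2)^{r+1} + 3·(-3)^r = -(-2)^{r+1} − (-3)^{r+1}.
This completes the inductive step, so a_k = -(-2)^k − (-3)^k for all k ≥ 0.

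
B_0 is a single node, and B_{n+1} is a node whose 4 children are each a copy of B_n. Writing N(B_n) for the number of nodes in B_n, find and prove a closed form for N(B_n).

Claim: N(B_n) = (4^{n+1} − 1)/3.

Base case: N(B_0) = 1, and (4^{0+1} − 1)/3 = 1.
Assume N(B_j) = (4^{j+1} − 1)/3.
Then N(B_{j+1}) = 1 + 4N(B_j) = 1 + 4·(4^{j+1} − 1)/3 = 1 + (4^{j+2} − 4)/3 = (3 + 4^{j+2} − 4)/3 = (4^{j+2} − 1)/3.
Hence N(B_n) = (4^{n+1} − 1)/3 for every n ≥ 0, by induction.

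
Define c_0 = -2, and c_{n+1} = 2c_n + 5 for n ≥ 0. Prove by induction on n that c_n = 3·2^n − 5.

Base case: c_0 = -2, and 3·2^0 − 5 = 3 − 5 = -2.
Assume c_k = 3·2^k − 5 for some k ≥ 0.
Then c_{k+1} = 2c_k + 5 = 2·(3·2^k − 5) + 5 = 6·2^k − 10 + 5 = 3·2^{k+1} − 5.
This completes the inductive step, so c_n = 3·2^n − 5 for all n ≥ 0.

c_n = 3·2^n − 5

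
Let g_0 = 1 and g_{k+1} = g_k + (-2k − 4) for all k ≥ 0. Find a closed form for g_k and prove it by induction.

Claim: g_k = -k^2 − 3k + 1.

Base case: g_0 = 1, and -0^2 − 3·0 + 1 = 1.
Assume g_r = -r^2 − 3r + 1.
Then g_{r+1} = g_r + (-2r − 4) = (-r^2 − 3r + 1) + (-2r − 4) = -r^2 − 5r − 3,
and -(r+1)^2 − 3·(r+1) + 1 = -r^2 − 5r − 3.
By induction, g_k = -k^2 − 3k + 1 for all k ≥ 0.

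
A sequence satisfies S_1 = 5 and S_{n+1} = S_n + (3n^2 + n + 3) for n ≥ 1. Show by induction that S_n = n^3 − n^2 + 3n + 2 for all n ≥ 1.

Base case: S_1 = 5, and 1^3 − 1^2 + 3·1 + 2 = 5.
Assume S_j = j^3 − j^2 + 3j + 2.
Then S_{j+1} = S_j + (3j^2 + j + 3) = (j^3 − j^2 + 3j + 2) + (3j^2 + j + 3) = j^3 + 2j^2 + 4j + 5,
and (j+1)^3 − (j+1)^2 + 3·(j+1) + 2 = j^3 + 2j^2 + 4j + 5.
Hence S_n = n^3 − n^2 + 3n + 2 for every n ≥ 1, by induction.

S_n = n^3 − n^2 + 3n + 2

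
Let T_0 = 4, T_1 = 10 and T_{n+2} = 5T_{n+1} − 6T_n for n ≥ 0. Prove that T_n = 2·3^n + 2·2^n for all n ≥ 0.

Base cases: T_0 = 4 and 2·3^0 + 2·2^0 = 4; T_1 = 10 and 2·3^1 + 2·2^1 = 10.
Assume T_j = 2·3^j + 2·2^j for all 0 ≤ j ≤ m, where m ≥ 1.
Then T_{m+1} = 5T_m − 6T_{m−1} = 5·(2·3^m + 2·2^m) − 6·(2·3^{m−1} + 2·2^{m−1}) = 2·(5·3 − 6)3^{m−1} + 2·(5·2 − 6)2^{m−1} = 18·3^{m−1} + 8·2^{m−1} = 2·3^{m+1} + 2·2^{m+1}.
By strong induction, T_n = 2·3^n + 2·2^n for all n ≥ 0.

T_n = 2·3^n + 2·2^n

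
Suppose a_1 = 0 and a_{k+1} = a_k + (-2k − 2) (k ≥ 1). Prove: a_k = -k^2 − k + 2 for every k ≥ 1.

Base case: a_1 = 0, and -1^2 − 1 + 2 = 0.
Assume a_m = -m^2 − m + 2.
Then a_{m+1} = a_m + (-2m − 2) = (-m^2 − m + 2) + (-2m − 2) = -m^2 − 3m,
and -(m+1)^2 − (m+1) + 2 = -m^2 − 3m.
Hence a_k = -k^2 − k + 2 for every k ≥ 1, by induction.

a_k = -k^2 − k + 2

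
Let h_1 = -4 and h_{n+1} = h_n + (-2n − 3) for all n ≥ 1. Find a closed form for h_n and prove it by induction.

Claim: h_n = -n^2 − 2n − 1.

Base case: h_1 = -4, and -1^2 − 2·1 − 1 = -4.
Assume h_k = -k^2 − 2k − 1.
Then h_{k+1} = h_k + (-2k − 3) = (-k^2 − 2k − 1) + (-2k − 3) = -k^2 − 4k − 4,
and -(k+1)^2 − 2·(k+1) − 1 = -k^2 − 4k − 4.
Hence h_n = -n^2 − 2n − 1 for every n ≥ 1, by induction.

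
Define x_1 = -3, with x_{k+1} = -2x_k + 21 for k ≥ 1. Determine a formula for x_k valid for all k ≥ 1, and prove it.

Claim: x_k = 5·(-2)^k + 7.

Base case: x_1 = -3, and 5·(-2)^1 + 7 = -10 + 7 = -3.
Assume x_j = 5·(-2)^j + 7 for some j ≥ 1.
Then x_{j+1} = -2x_j + 21 = -2·(5·(-2)^j + 7) + 21 = -10·(-2)^j − 14 + 21 = 5·(-2)^{j+1} + 7.
This completes the inductive step, so x_k = 5·(-2)^k + 7 for all k ≥ 1.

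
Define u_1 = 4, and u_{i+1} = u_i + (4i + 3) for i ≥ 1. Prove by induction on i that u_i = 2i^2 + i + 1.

Base case: u_1 = 4, and 2·1^2 + 1 + 1 = 4.
Assume u_m = 2m^2 + m + 1.
Then u_{m+1} = u_m + (4m + 3) = (2m^2 + m + 1) + (4m + 3) = 2m^2 + 5m + 4,
and 2·(m+1)^2 + (m+1) + 1 = 2m^2 + 5m + 4.
This completes the inductive step, so u_i = 2i^2 + i + 1 for all i ≥ 1.

u_i = 2i^2 + i + 1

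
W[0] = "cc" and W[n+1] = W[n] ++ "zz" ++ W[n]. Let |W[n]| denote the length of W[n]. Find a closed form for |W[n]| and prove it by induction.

Claim: |W[n]| = 2^{n+2} − 2.

Base case: |W[0]| = 2, and 2^{0+2} − 2 = 2.
Assume |W[k]| = 2^{k+2} − 2.
Then |W[k+1]| = |W[k]| + 2 + |W[k]| = 2|W[k]| + 2 = 2(2^{k+2} − 2) + 2 = 2^{k+3} − 4 + 2 = 2^{k+3} − 2.
So the formula holds for k+1, and by induction |W[n]| = 2^{n+2} − 2 for all n ≥ 0.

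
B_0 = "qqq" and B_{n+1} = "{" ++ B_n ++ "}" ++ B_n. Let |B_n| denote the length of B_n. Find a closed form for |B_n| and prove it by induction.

Claim: |B_n| = 5·2^n − 2.

Base case: |B_0| = 3, and 5·2^0 − 2 = 3.
Assume |B_r| = 5·2^r − 2.
Then |B_{r+1}| = 1 + |B_r| + 1 + |B_r| = 2|B_r| + 2 = 2(5·2^r − 2) + 2 = 5·2^{r+1} − 4 + 2 = 5·2^{r+1} − 2.
By induction, |B_n| = 5·2^n − 2 for all n ≥ 0.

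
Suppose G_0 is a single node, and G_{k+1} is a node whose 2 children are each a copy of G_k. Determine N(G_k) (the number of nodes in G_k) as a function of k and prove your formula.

Claim: N(G_k) = 2^{k+1} − 1.

Base case: N(G_0) = 1, and 2^{0+1} − 1 = 1.
Assume N(G_j) = 2^{j+1} − 1.
Then N(G_{j+1}) = 1 + 2N(G_j) = 1 + 2(2^{j+1} − 1) = 2^{j+2} − 2 + 1 = 2^{j+2} − 1.
Hence N(G_k) = 2^{k+1} − 1 for every k ≥ 0, by induction.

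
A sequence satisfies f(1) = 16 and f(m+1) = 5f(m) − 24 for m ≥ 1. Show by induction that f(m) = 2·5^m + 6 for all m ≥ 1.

Base case: f(1) = 16, and 2·5^1 + 6 = 10 + 6 = 16.
Assume f(r) = 2·5^r + 6 for some r ≥ 1.
Then f(r+1) = 5f(r) − 24 = 5·(2·5^r + 6) − 24 = 10·5^r + 30 − 24 = 2·5^{r+1} + 6.
Hence f(m) = 2·5^m + 6 for every m ≥ 1, by induction.

f(m) = 2·5^m + 6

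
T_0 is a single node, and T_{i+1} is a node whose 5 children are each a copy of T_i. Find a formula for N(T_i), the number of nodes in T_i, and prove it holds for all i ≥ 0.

Claim: N(T_i) = (5^{i+1} − 1)/4.

Base case: N(T_0) = 1, and (5^{0+1} − 1)/4 = 1.
Assume N(T_r) = (5^{r+1} − 1)/4.
Then N(T_{r+1}) = 1 + 5N(T_r) = 1 + 5·(5^{r+1} − 1)/4 = 1 + (5^{r+2} − 5)/4 = (4 + 5^{r+2} − 5)/4 = (5^{r+2} − 1)/4.
This completes the inductive step, so N(T_i) = (5^{i+1} − 1)/4 for all i ≥ 0.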